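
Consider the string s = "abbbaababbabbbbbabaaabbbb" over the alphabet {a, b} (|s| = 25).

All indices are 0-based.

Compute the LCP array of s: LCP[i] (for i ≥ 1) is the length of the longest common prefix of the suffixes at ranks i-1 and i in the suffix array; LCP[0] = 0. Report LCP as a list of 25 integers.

rank | idx | suffix
   0 |  18 | aaabbbb
   1 |   4 | aababbabbbbbabaaabbbb
   2 |  19 | aabbbb
   3 |  16 | abaaabbbb
   4 |   5 | ababbabbbbbabaaabbbb
   5 |   7 | abbabbbbbabaaabbbb
   6 |   0 | abbbaababbabbbbbabaaabbbb
   7 |  20 | abbbb
   8 |  10 | abbbbbabaaabbbb
   9 |  24 | b
  10 |  17 | baaabbbb
  11 |   3 | baababbabbbbbabaaabbbb
  12 |  15 | babaaabbbb
  13 |   6 | babbabbbbbabaaabbbb
  14 |   9 | babbbbbabaaabbbb
  15 |  23 | bb
  16 |   2 | bbaababbabbbbbabaaabbbb
  17 |  14 | bbabaaabbbb
  18 |   8 | bbabbbbbabaaabbbb
  19 |  22 | bbb
  20 |   1 | bbbaababbabbbbbabaaabbbb
  21 |  13 | bbbabaaabbbb
  22 |  21 | bbbb
  23 |  12 | bbbbabaaabbbb
  24 |  11 | bbbbbabaaabbbb

SA = [18, 4, 19, 16, 5, 7, 0, 20, 10, 24, 17, 3, 15, 6, 9, 23, 2, 14, 8, 22, 1, 13, 21, 12, 11]
i: (SA[i-1],SA[i]) lcp shared
  1: (18,4) 2 'aa'
  2: (4,19) 3 'aab'
  3: (19,16) 1 'a'
  4: (16,5) 3 'aba'
  5: (5,7) 2 'ab'
  6: (7,0) 3 'abb'
  7: (0,20) 4 'abbb'
  8: (20,10) 5 'abbbb'
  9: (10,24) 0 ''
  10: (24,17) 1 'b'
  11: (17,3) 3 'baa'
  12: (3,15) 2 'ba'
  13: (15,6) 3 'bab'
  14: (6,9) 4 'babb'
  15: (9,23) 1 'b'
  16: (23,2) 2 'bb'
  17: (2,14) 3 'bba'
  18: (14,8) 4 'bbab'
  19: (8,22) 2 'bb'
  20: (22,1) 3 'bbb'
  21: (1,13) 4 'bbba'
  22: (13,21) 3 'bbb'
  23: (21,12) 4 'bbbb'
  24: (12,11) 4 'bbbb'

[0, 2, 3, 1, 3, 2, 3, 4, 5, 0, 1, 3, 2, 3, 4, 1, 2, 3, 4, 2, 3, 4, 3, 4, 4]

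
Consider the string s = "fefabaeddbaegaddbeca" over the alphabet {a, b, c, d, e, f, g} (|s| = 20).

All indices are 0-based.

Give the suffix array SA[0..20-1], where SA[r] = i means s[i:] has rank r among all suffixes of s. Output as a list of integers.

[19, 3, 13, 5, 10, 4, 9, 16, 18, 8, 15, 7, 14, 17, 6, 1, 11, 2, 0, 12]

sorted suffixes:
  #0 SA[0]=19  'a'
  #1 SA[1]=3  'abaeddbaegaddbeca'
  #2 SA[2]=13  'addbeca'
  #3 SA[3]=5  'aeddbaegaddbeca'
  #4 SA[4]=10  'aegaddbeca'
  #5 SA[5]=4  'baeddbaegaddbeca'
  #6 SA[6]=9  'baegaddbeca'
  #7 SA[7]=16  'beca'
  #8 SA[8]=18  'ca'
  #9 SA[9]=8  'dbaegaddbeca'
  #10 SA[10]=15  'dbeca'
  #11 SA[11]=7  'ddbaegaddbeca'
  #12 SA[12]=14  'ddbeca'
  #13 SA[13]=17  'eca'
  #14 SA[14]=6  'eddbaegaddbeca'
  #15 SA[15]=1  'efabaeddbaegaddbeca'
  #16 SA[16]=11  'egaddbeca'
  #17 SA[17]=2  'fabaeddbaegaddbeca'
  #18 SA[18]=0  'fefabaeddbaegaddbeca'
  #19 SA[19]=12  'gaddbeca'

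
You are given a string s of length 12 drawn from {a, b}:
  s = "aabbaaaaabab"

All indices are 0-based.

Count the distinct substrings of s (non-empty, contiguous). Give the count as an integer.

57

rank→(start, suffix):
  0 → (4, 'aaaaabab')
  1 → (5, 'aaaabab')
  2 → (6, 'aaabab')
  3 → (7, 'aabab')
  4 → (0, 'aabbaaaaabab')
  5 → (10, 'ab')
  6 → (8, 'abab')
  7 → (1, 'abbaaaaabab')
  8 → (11, 'b')
  9 → (3, 'baaaaabab')
  10 → (9, 'bab')
  11 → (2, 'bbaaaaabab')

SA = [4, 5, 6, 7, 0, 10, 8, 1, 11, 3, 9, 2]
i: (SA[i-1],SA[i]) lcp shared
  1: (4,5) 4 'aaaa'
  2: (5,6) 3 'aaa'
  3: (6,7) 2 'aa'
  4: (7,0) 3 'aab'
  5: (0,10) 1 'a'
  6: (10,8) 2 'ab'
  7: (8,1) 2 'ab'
  8: (1,11) 0 ''
  9: (11,3) 1 'b'
  10: (3,9) 2 'ba'
  11: (9,2) 1 'b'

n(n+1)/2 = 12·13/2 = 78
Σ LCP = 0 + 4 + 3 + 2 + 3 + 1 + 2 + 2 + 0 + 1 + 2 + 1 = 21
distinct = 78 − 21 = 57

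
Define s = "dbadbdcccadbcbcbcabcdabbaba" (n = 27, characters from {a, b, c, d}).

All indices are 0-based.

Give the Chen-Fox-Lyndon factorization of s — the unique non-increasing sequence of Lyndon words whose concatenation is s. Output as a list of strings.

emit factor 1: 'd' (i=0, period=1)
emit factor 2: 'b' (i=1, period=1)
emit factor 3: 'adbdccc' (i=2, period=7)
emit factor 4: 'adbcbcbc' (i=9, period=8)
emit factor 5: 'abcd' (i=17, period=4)
emit factor 6: 'abb' (i=21, period=3)
emit factor 7: 'ab' (i=24, period=2)
emit factor 8: 'a' (i=26, period=1)

["d", "b", "adbdccc", "adbcbcbc", "abcd", "abb", "ab", "a"]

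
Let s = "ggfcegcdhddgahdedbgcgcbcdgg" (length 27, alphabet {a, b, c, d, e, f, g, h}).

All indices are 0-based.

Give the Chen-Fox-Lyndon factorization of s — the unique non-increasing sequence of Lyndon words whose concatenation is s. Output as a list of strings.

emit factor 1: 'g' (i=0, period=1)
emit factor 2: 'g' (i=1, period=1)
emit factor 3: 'f' (i=2, period=1)
emit factor 4: 'ceg' (i=3, period=3)
emit factor 5: 'cdhddg' (i=6, period=6)
emit factor 6: 'ahdedbgcgcbcdgg' (i=12, period=15)

["g", "g", "f", "ceg", "cdhddg", "ahdedbgcgcbcdgg"]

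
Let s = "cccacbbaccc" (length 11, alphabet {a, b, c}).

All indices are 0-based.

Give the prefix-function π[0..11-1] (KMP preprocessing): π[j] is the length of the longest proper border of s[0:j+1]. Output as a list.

π[0] = 0
j=1 s[j]='c': π[1]=1 (border 'c')
j=2 s[j]='c': π[2]=2 (border 'cc')
j=3 s[j]='a': k: 2→1→0; π[3]=0 (border '')
j=4 s[j]='c': π[4]=1 (border 'c')
j=5 s[j]='b': k: 1→0; π[5]=0 (border '')
j=6 s[j]='b': π[6]=0 (border '')
j=7 s[j]='a': π[7]=0 (border '')
j=8 s[j]='c': π[8]=1 (border 'c')
j=9 s[j]='c': π[9]=2 (border 'cc')
j=10 s[j]='c': π[10]=3 (border 'ccc')

[0, 1, 2, 0, 1, 0, 0, 0, 1, 2, 3]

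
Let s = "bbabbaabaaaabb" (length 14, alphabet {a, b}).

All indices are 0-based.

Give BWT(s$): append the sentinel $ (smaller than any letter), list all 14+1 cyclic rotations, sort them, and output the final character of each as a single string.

rank  rotation         last
    0  $bbabbaabaaaabb  b
    1  aaaabb$bbabbaab  b
    2  aaabb$bbabbaaba  a
    3  aabaaaabb$bbabb  b
    4  aabb$bbabbaabaa  a
    5  abaaaabb$bbabba  a
    6  abb$bbabbaabaaa  a
    7  abbaabaaaabb$bb  b
    8  b$bbabbaabaaaab  b
    9  baaaabb$bbabbaa  a
   10  baabaaaabb$bbab  b
   11  babbaabaaaabb$b  b
   12  bb$bbabbaabaaaa  a
   13  bbaabaaaabb$bba  a
   14  bbabbaabaaaabb$  $

bbabaaabbabbaa$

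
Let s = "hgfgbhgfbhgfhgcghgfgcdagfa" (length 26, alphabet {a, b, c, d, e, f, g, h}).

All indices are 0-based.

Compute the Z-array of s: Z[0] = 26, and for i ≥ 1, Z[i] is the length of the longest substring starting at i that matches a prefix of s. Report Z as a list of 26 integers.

Z[0]=26
i=1: i≥r, start 0; Z[1]=0
i=2: i≥r, start 0; Z[2]=0
i=3: i≥r, start 0; Z[3]=0
i=4: i≥r, start 0; Z[4]=0
i=5: i≥r, start 0; Z[5]=3 scan→box=[5,8)
i=6: min(r-i=2, Z[1]=0)=0; Z[6]=0
i=7: min(r-i=1, Z[2]=0)=0; Z[7]=0
i=8: i≥r, start 0; Z[8]=0
i=9: i≥r, start 0; Z[9]=3 scan→box=[9,12)
i=10: min(r-i=2, Z[1]=0)=0; Z[10]=0
i=11: min(r-i=1, Z[2]=0)=0; Z[11]=0
i=12: i≥r, start 0; Z[12]=2 scan→box=[12,14)
i=13: min(r-i=1, Z[1]=0)=0; Z[13]=0
i=14: i≥r, start 0; Z[14]=0
i=15: i≥r, start 0; Z[15]=0
i=16: i≥r, start 0; Z[16]=4 scan→box=[16,20)
i=17: min(r-i=3, Z[1]=0)=0; Z[17]=0
i=18: min(r-i=2, Z[2]=0)=0; Z[18]=0
i=19: min(r-i=1, Z[3]=0)=0; Z[19]=0
i=20: i≥r, start 0; Z[20]=0
i=21: i≥r, start 0; Z[21]=0
i=22: i≥r, start 0; Z[22]=0
i=23: i≥r, start 0; Z[23]=0
i=24: i≥r, start 0; Z[24]=0
i=25: i≥r, start 0; Z[25]=0

[26, 0, 0, 0, 0, 3, 0, 0, 0, 3, 0, 0, 2, 0, 0, 0, 4, 0, 0, 0, 0, 0, 0, 0, 0, 0]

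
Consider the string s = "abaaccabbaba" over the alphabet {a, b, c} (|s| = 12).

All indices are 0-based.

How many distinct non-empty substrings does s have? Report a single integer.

64

sorted suffixes:
  #0 SA[0]=11  'a'
  #1 SA[1]=2  'aaccabbaba'
  #2 SA[2]=9  'aba'
  #3 SA[3]=0  'abaaccabbaba'
  #4 SA[4]=6  'abbaba'
  #5 SA[5]=3  'accabbaba'
  #6 SA[6]=10  'ba'
  #7 SA[7]=1  'baaccabbaba'
  #8 SA[8]=8  'baba'
  #9 SA[9]=7  'bbaba'
  #10 SA[10]=5  'cabbaba'
  #11 SA[11]=4  'ccabbaba'

SA = [11, 2, 9, 0, 6, 3, 10, 1, 8, 7, 5, 4]
i: (SA[i-1],SA[i]) lcp shared
  1: (11,2) 1 'a'
  2: (2,9) 1 'a'
  3: (9,0) 3 'aba'
  4: (0,6) 2 'ab'
  5: (6,3) 1 'a'
  6: (3,10) 0 ''
  7: (10,1) 2 'ba'
  8: (1,8) 2 'ba'
  9: (8,7) 1 'b'
  10: (7,5) 0 ''
  11: (5,4) 1 'c'

n(n+1)/2 = 12·13/2 = 78
Σ LCP = 0 + 1 + 1 + 3 + 2 + 1 + 0 + 2 + 2 + 1 + 0 + 1 = 14
distinct = 78 − 14 = 64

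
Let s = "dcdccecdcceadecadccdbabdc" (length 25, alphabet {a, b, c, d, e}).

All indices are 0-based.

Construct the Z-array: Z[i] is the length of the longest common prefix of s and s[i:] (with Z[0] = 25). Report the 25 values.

[25, 0, 2, 0, 0, 0, 0, 2, 0, 0, 0, 0, 1, 0, 0, 0, 2, 0, 0, 1, 0, 0, 0, 2, 0]

Z[0]=25
i=1: fresh scan; Z[1]=0
i=2: fresh scan; Z[2]=2 scan→box=[2,4)
i=3: min(r-i=1, Z[1]=0)=0; Z[3]=0
i=4: fresh scan; Z[4]=0
i=5: fresh scan; Z[5]=0
i=6: fresh scan; Z[6]=0
i=7: fresh scan; Z[7]=2 scan→box=[7,9)
i=8: min(r-i=1, Z[1]=0)=0; Z[8]=0
i=9: fresh scan; Z[9]=0
i=10: fresh scan; Z[10]=0
i=11: fresh scan; Z[11]=0
i=12: fresh scan; Z[12]=1 scan→box=[12,13)
i=13: fresh scan; Z[13]=0
i=14: fresh scan; Z[14]=0
i=15: fresh scan; Z[15]=0
i=16: fresh scan; Z[16]=2 scan→box=[16,18)
i=17: min(r-i=1, Z[1]=0)=0; Z[17]=0
i=18: fresh scan; Z[18]=0
i=19: fresh scan; Z[19]=1 scan→box=[19,20)
i=20: fresh scan; Z[20]=0
i=21: fresh scan; Z[21]=0
i=22: fresh scan; Z[22]=0
i=23: fresh scan; Z[23]=2 scan→box=[23,25)
i=24: min(r-i=1, Z[1]=0)=0; Z[24]=0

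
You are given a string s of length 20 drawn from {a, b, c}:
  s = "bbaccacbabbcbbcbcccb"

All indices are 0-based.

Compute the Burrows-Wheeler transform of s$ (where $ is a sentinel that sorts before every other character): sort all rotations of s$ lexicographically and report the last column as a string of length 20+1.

bbcbccb$acbbcccabbacb

rank  rotation               last
    0  $bbaccacbabbcbbcbcccb  b
    1  abbcbbcbcccb$bbaccacb  b
    2  acbabbcbbcbcccb$bbacc  c
    3  accacbabbcbbcbcccb$bb  b
    4  b$bbaccacbabbcbbcbccc  c
    5  babbcbbcbcccb$bbaccac  c
    6  baccacbabbcbbcbcccb$b  b
    7  bbaccacbabbcbbcbcccb$  $
    8  bbcbbcbcccb$bbaccacba  a
    9  bbcbcccb$bbaccacbabbc  c
   10  bcbbcbcccb$bbaccacbab  b
   11  bcbcccb$bbaccacbabbcb  b
   12  bcccb$bbaccacbabbcbbc  c
   13  cacbabbcbbcbcccb$bbac  c
   14  cb$bbaccacbabbcbbcbcc  c
   15  cbabbcbbcbcccb$bbacca  a
   16  cbbcbcccb$bbaccacbabb  b
   17  cbcccb$bbaccacbabbcbb  b
   18  ccacbabbcbbcbcccb$bba  a
   19  ccb$bbaccacbabbcbbcbc  c
   20  cccb$bbaccacbabbcbbcb  b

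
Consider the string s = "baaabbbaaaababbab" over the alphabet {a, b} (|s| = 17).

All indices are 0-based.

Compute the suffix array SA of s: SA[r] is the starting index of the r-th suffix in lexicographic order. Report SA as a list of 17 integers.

rank→(start, suffix):
  0 → (7, 'aaaababbab')
  1 → (8, 'aaababbab')
  2 → (1, 'aaabbbaaaababbab')
  3 → (9, 'aababbab')
  4 → (2, 'aabbbaaaababbab')
  5 → (15, 'ab')
  6 → (10, 'ababbab')
  7 → (12, 'abbab')
  8 → (3, 'abbbaaaababbab')
  9 → (16, 'b')
  10 → (6, 'baaaababbab')
  11 → (0, 'baaabbbaaaababbab')
  12 → (14, 'bab')
  13 → (11, 'babbab')
  14 → (5, 'bbaaaababbab')
  15 → (13, 'bbab')
  16 → (4, 'bbbaaaababbab')

[7, 8, 1, 9, 2, 15, 10, 12, 3, 16, 6, 0, 14, 11, 5, 13, 4]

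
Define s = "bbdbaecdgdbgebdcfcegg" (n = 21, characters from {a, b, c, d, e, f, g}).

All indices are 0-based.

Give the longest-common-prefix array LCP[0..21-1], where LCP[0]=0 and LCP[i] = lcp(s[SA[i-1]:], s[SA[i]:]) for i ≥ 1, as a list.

[0, 0, 1, 1, 2, 1, 0, 1, 1, 0, 2, 1, 1, 0, 1, 1, 0, 0, 1, 1, 1]

rank→(start, suffix):
  0 → (4, 'aecdgdbgebdcfcegg')
  1 → (3, 'baecdgdbgebdcfcegg')
  2 → (0, 'bbdbaecdgdbgebdcfcegg')
  3 → (1, 'bdbaecdgdbgebdcfcegg')
  4 → (13, 'bdcfcegg')
  5 → (10, 'bgebdcfcegg')
  6 → (6, 'cdgdbgebdcfcegg')
  7 → (17, 'cegg')
  8 → (15, 'cfcegg')
  9 → (2, 'dbaecdgdbgebdcfcegg')
  10 → (9, 'dbgebdcfcegg')
  11 → (14, 'dcfcegg')
  12 → (7, 'dgdbgebdcfcegg')
  13 → (12, 'ebdcfcegg')
  14 → (5, 'ecdgdbgebdcfcegg')
  15 → (18, 'egg')
  16 → (16, 'fcegg')
  17 → (20, 'g')
  18 → (8, 'gdbgebdcfcegg')
  19 → (11, 'gebdcfcegg')
  20 → (19, 'gg')

SA = [4, 3, 0, 1, 13, 10, 6, 17, 15, 2, 9, 14, 7, 12, 5, 18, 16, 20, 8, 11, 19]
[i] adj suffixes → lcp
  [1] 4/3 → 0 ('')
  [2] 3/0 → 1 ('b')
  [3] 0/1 → 1 ('b')
  [4] 1/13 → 2 ('bd')
  [5] 13/10 → 1 ('b')
  [6] 10/6 → 0 ('')
  [7] 6/17 → 1 ('c')
  [8] 17/15 → 1 ('c')
  [9] 15/2 → 0 ('')
  [10] 2/9 → 2 ('db')
  [11] 9/14 → 1 ('d')
  [12] 14/7 → 1 ('d')
  [13] 7/12 → 0 ('')
  [14] 12/5 → 1 ('e')
  [15] 5/18 → 1 ('e')
  [16] 18/16 → 0 ('')
  [17] 16/20 → 0 ('')
  [18] 20/8 → 1 ('g')
  [19] 8/11 → 1 ('g')
  [20] 11/19 → 1 ('g')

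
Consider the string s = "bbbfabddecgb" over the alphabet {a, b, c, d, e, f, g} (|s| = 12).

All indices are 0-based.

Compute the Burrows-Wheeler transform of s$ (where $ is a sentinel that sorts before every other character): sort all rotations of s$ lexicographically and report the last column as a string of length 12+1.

rank  rotation       last
    0  $bbbfabddecgb  b
    1  abddecgb$bbbf  f
    2  b$bbbfabddecg  g
    3  bbbfabddecgb$  $
    4  bbfabddecgb$b  b
    5  bddecgb$bbbfa  a
    6  bfabddecgb$bb  b
    7  cgb$bbbfabdde  e
    8  ddecgb$bbbfab  b
    9  decgb$bbbfabd  d
   10  ecgb$bbbfabdd  d
   11  fabddecgb$bbb  b
   12  gb$bbbfabddec  c

bfg$babebddbc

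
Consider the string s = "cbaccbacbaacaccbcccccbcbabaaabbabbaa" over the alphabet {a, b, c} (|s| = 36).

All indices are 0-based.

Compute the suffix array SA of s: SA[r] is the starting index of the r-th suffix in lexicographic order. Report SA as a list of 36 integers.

[35, 34, 26, 27, 9, 24, 31, 28, 10, 6, 2, 12, 33, 25, 8, 23, 30, 5, 1, 32, 29, 21, 15, 11, 7, 22, 4, 0, 20, 14, 3, 19, 13, 18, 17, 16]

sorted suffixes:
  #0 SA[0]=35  'a'
  #1 SA[1]=34  'aa'
  #2 SA[2]=26  'aaabbabbaa'
  #3 SA[3]=27  'aabbabbaa'
  #4 SA[4]=9  'aacaccbcccccbcbabaaabbabbaa'
  #5 SA[5]=24  'abaaabbabbaa'
  #6 SA[6]=31  'abbaa'
  #7 SA[7]=28  'abbabbaa'
  #8 SA[8]=10  'acaccbcccccbcbabaaabbabbaa'
  #9 SA[9]=6  'acbaacaccbcccccbcbabaaabbabbaa'
  #10 SA[10]=2  'accbacbaacaccbcccccbcbabaaabbabbaa'
  #11 SA[11]=12  'accbcccccbcbabaaabbabbaa'
  #12 SA[12]=33  'baa'
  #13 SA[13]=25  'baaabbabbaa'
  #14 SA[14]=8  'baacaccbcccccbcbabaaabbabbaa'
  #15 SA[15]=23  'babaaabbabbaa'
  #16 SA[16]=30  'babbaa'
  #17 SA[17]=5  'bacbaacaccbcccccbcbabaaabbabbaa'
  #18 SA[18]=1  'baccbacbaacaccbcccccbcbabaaabbabbaa'
  #19 SA[19]=32  'bbaa'
  #20 SA[20]=29  'bbabbaa'
  #21 SA[21]=21  'bcbabaaabbabbaa'
  #22 SA[22]=15  'bcccccbcbabaaabbabbaa'
  #23 SA[23]=11  'caccbcccccbcbabaaabbabbaa'
  #24 SA[24]=7  'cbaacaccbcccccbcbabaaabbabbaa'
  #25 SA[25]=22  'cbabaaabbabbaa'
  #26 SA[26]=4  'cbacbaacaccbcccccbcbabaaabbabbaa'
  #27 SA[27]=0  'cbaccbacbaacaccbcccccbcbabaaabbabbaa'
  #28 SA[28]=20  'cbcbabaaabbabbaa'
  #29 SA[29]=14  'cbcccccbcbabaaabbabbaa'
  #30 SA[30]=3  'ccbacbaacaccbcccccbcbabaaabbabbaa'
  #31 SA[31]=19  'ccbcbabaaabbabbaa'
  #32 SA[32]=13  'ccbcccccbcbabaaabbabbaa'
  #33 SA[33]=18  'cccbcbabaaabbabbaa'
  #34 SA[34]=17  'ccccbcbabaaabbabbaa'
  #35 SA[35]=16  'cccccbcbabaaabbabbaa'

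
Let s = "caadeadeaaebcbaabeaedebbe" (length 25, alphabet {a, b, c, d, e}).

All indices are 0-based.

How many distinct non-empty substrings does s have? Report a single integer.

292

rank | idx | suffix
   0 |  14 | aabeaedebbe
   1 |   1 | aadeadeaaebcbaabeaedebbe
   2 |   8 | aaebcbaabeaedebbe
   3 |  15 | abeaedebbe
   4 |   5 | adeaaebcbaabeaedebbe
   5 |   2 | adeadeaaebcbaabeaedebbe
   6 |   9 | aebcbaabeaedebbe
   7 |  18 | aedebbe
   8 |  13 | baabeaedebbe
   9 |  22 | bbe
  10 |  11 | bcbaabeaedebbe
  11 |  23 | be
  12 |  16 | beaedebbe
  13 |   0 | caadeadeaaebcbaabeaedebbe
  14 |  12 | cbaabeaedebbe
  15 |   6 | deaaebcbaabeaedebbe
  16 |   3 | deadeaaebcbaabeaedebbe
  17 |  20 | debbe
  18 |  24 | e
  19 |   7 | eaaebcbaabeaedebbe
  20 |   4 | eadeaaebcbaabeaedebbe
  21 |  17 | eaedebbe
  22 |  21 | ebbe
  23 |  10 | ebcbaabeaedebbe
  24 |  19 | edebbe

SA = [14, 1, 8, 15, 5, 2, 9, 18, 13, 22, 11, 23, 16, 0, 12, 6, 3, 20, 24, 7, 4, 17, 21, 10, 19]
i: (SA[i-1],SA[i]) lcp shared
  1: (14,1) 2 'aa'
  2: (1,8) 2 'aa'
  3: (8,15) 1 'a'
  4: (15,5) 1 'a'
  5: (5,2) 4 'adea'
  6: (2,9) 1 'a'
  7: (9,18) 2 'ae'
  8: (18,13) 0 ''
  9: (13,22) 1 'b'
  10: (22,11) 1 'b'
  11: (11,23) 1 'b'
  12: (23,16) 2 'be'
  13: (16,0) 0 ''
  14: (0,12) 1 'c'
  15: (12,6) 0 ''
  16: (6,3) 3 'dea'
  17: (3,20) 2 'de'
  18: (20,24) 0 ''
  19: (24,7) 1 'e'
  20: (7,4) 2 'ea'
  21: (4,17) 2 'ea'
  22: (17,21) 1 'e'
  23: (21,10) 2 'eb'
  24: (10,19) 1 'e'

n(n+1)/2 = 25·26/2 = 325
Σ LCP = 0 + 2 + 2 + 1 + 1 + 4 + 1 + 2 + 0 + 1 + 1 + 1 + 2 + 0 + 1 + 0 + 3 + 2 + 0 + 1 + 2 + 2 + 1 + 2 + 1 = 33
distinct = 325 − 33 = 292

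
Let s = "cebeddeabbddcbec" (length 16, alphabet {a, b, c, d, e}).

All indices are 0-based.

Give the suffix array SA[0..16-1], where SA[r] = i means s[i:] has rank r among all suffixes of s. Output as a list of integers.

[7, 8, 9, 13, 2, 15, 12, 0, 11, 10, 4, 5, 6, 1, 14, 3]

rank | idx | suffix
   0 |   7 | abbddcbec
   1 |   8 | bbddcbec
   2 |   9 | bddcbec
   3 |  13 | bec
   4 |   2 | beddeabbddcbec
   5 |  15 | c
   6 |  12 | cbec
   7 |   0 | cebeddeabbddcbec
   8 |  11 | dcbec
   9 |  10 | ddcbec
  10 |   4 | ddeabbddcbec
  11 |   5 | deabbddcbec
  12 |   6 | eabbddcbec
  13 |   1 | ebeddeabbddcbec
  14 |  14 | ec
  15 |   3 | eddeabbddcbec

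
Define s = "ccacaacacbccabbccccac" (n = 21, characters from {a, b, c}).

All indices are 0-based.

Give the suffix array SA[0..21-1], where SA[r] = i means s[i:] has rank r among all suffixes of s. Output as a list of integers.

[4, 12, 19, 2, 5, 7, 13, 9, 14, 20, 3, 11, 18, 1, 6, 8, 10, 17, 0, 16, 15]

rank→(start, suffix):
  0 → (4, 'aacacbccabbccccac')
  1 → (12, 'abbccccac')
  2 → (19, 'ac')
  3 → (2, 'acaacacbccabbccccac')
  4 → (5, 'acacbccabbccccac')
  5 → (7, 'acbccabbccccac')
  6 → (13, 'bbccccac')
  7 → (9, 'bccabbccccac')
  8 → (14, 'bccccac')
  9 → (20, 'c')
  10 → (3, 'caacacbccabbccccac')
  11 → (11, 'cabbccccac')
  12 → (18, 'cac')
  13 → (1, 'cacaacacbccabbccccac')
  14 → (6, 'cacbccabbccccac')
  15 → (8, 'cbccabbccccac')
  16 → (10, 'ccabbccccac')
  17 → (17, 'ccac')
  18 → (0, 'ccacaacacbccabbccccac')
  19 → (16, 'cccac')
  20 → (15, 'ccccac')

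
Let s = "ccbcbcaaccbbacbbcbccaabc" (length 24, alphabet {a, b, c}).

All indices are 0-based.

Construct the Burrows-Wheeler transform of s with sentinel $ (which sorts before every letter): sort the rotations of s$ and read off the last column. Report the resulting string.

rank  rotation                   last
    0  $ccbcbcaaccbbacbbcbccaabc  c
    1  aabc$ccbcbcaaccbbacbbcbcc  c
    2  aaccbbacbbcbccaabc$ccbcbc  c
    3  abc$ccbcbcaaccbbacbbcbcca  a
    4  acbbcbccaabc$ccbcbcaaccbb  b
    5  accbbacbbcbccaabc$ccbcbca  a
    6  bacbbcbccaabc$ccbcbcaaccb  b
    7  bbacbbcbccaabc$ccbcbcaacc  c
    8  bbcbccaabc$ccbcbcaaccbbac  c
    9  bc$ccbcbcaaccbbacbbcbccaa  a
   10  bcaaccbbacbbcbccaabc$ccbc  c
   11  bcbcaaccbbacbbcbccaabc$cc  c
   12  bcbccaabc$ccbcbcaaccbbacb  b
   13  bccaabc$ccbcbcaaccbbacbbc  c
   14  c$ccbcbcaaccbbacbbcbccaab  b
   15  caabc$ccbcbcaaccbbacbbcbc  c
   16  caaccbbacbbcbccaabc$ccbcb  b
   17  cbbacbbcbccaabc$ccbcbcaac  c
   18  cbbcbccaabc$ccbcbcaaccbba  a
   19  cbcaaccbbacbbcbccaabc$ccb  b
   20  cbcbcaaccbbacbbcbccaabc$c  c
   21  cbccaabc$ccbcbcaaccbbacbb  b
   22  ccaabc$ccbcbcaaccbbacbbcb  b
   23  ccbbacbbcbccaabc$ccbcbcaa  a
   24  ccbcbcaaccbbacbbcbccaabc$  $

cccababccaccbcbcbcabcbba$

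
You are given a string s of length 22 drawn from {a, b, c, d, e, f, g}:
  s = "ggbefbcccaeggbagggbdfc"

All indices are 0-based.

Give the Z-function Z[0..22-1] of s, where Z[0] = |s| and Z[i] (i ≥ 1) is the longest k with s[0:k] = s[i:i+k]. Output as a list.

[22, 1, 0, 0, 0, 0, 0, 0, 0, 0, 0, 3, 1, 0, 0, 2, 3, 1, 0, 0, 0, 0]

Z[0]=22
i=1: outside box; Z[1]=1 extend→box=[1,2)
i=2: outside box; Z[2]=0
i=3: outside box; Z[3]=0
i=4: outside box; Z[4]=0
i=5: outside box; Z[5]=0
i=6: outside box; Z[6]=0
i=7: outside box; Z[7]=0
i=8: outside box; Z[8]=0
i=9: outside box; Z[9]=0
i=10: outside box; Z[10]=0
i=11: outside box; Z[11]=3 extend→box=[11,14)
i=12: min(r-i=2, Z[1]=1)=1; Z[12]=1
i=13: min(r-i=1, Z[2]=0)=0; Z[13]=0
i=14: outside box; Z[14]=0
i=15: outside box; Z[15]=2 extend→box=[15,17)
i=16: min(r-i=1, Z[1]=1)=1; Z[16]=3 extend→box=[16,19)
i=17: min(r-i=2, Z[1]=1)=1; Z[17]=1
i=18: min(r-i=1, Z[2]=0)=0; Z[18]=0
i=19: outside box; Z[19]=0
i=20: outside box; Z[20]=0
i=21: outside box; Z[21]=0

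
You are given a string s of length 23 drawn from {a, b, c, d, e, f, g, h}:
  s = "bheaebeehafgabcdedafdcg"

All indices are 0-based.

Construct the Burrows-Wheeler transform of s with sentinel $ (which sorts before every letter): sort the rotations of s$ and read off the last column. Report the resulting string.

ggedhae$bdefchadbeaacfeb

rank  rotation                  last
    0  $bheaebeehafgabcdedafdcg  g
    1  abcdedafdcg$bheaebeehafg  g
    2  aebeehafgabcdedafdcg$bhe  e
    3  afdcg$bheaebeehafgabcded  d
    4  afgabcdedafdcg$bheaebeeh  h
    5  bcdedafdcg$bheaebeehafga  a
    6  beehafgabcdedafdcg$bheae  e
    7  bheaebeehafgabcdedafdcg$  $
    8  cdedafdcg$bheaebeehafgab  b
    9  cg$bheaebeehafgabcdedafd  d
   10  dafdcg$bheaebeehafgabcde  e
   11  dcg$bheaebeehafgabcdedaf  f
   12  dedafdcg$bheaebeehafgabc  c
   13  eaebeehafgabcdedafdcg$bh  h
   14  ebeehafgabcdedafdcg$bhea  a
   15  edafdcg$bheaebeehafgabcd  d
   16  eehafgabcdedafdcg$bheaeb  b
   17  ehafgabcdedafdcg$bheaebe  e
   18  fdcg$bheaebeehafgabcdeda  a
   19  fgabcdedafdcg$bheaebeeha  a
   20  g$bheaebeehafgabcdedafdc  c
   21  gabcdedafdcg$bheaebeehaf  f
   22  hafgabcdedafdcg$bheaebee  e
   23  heaebeehafgabcdedafdcg$b  b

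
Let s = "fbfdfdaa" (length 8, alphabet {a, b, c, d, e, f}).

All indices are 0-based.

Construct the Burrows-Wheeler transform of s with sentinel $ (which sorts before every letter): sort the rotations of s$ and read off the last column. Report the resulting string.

aadfff$db

rank  rotation   last
    0  $fbfdfdaa  a
    1  a$fbfdfda  a
    2  aa$fbfdfd  d
    3  bfdfdaa$f  f
    4  daa$fbfdf  f
    5  dfdaa$fbf  f
    6  fbfdfdaa$  $
    7  fdaa$fbfd  d
    8  fdfdaa$fb  b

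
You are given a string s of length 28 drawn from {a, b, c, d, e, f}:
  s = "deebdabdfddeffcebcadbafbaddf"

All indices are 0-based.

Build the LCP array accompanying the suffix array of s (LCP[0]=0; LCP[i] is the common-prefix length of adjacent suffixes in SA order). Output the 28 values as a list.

rank | idx | suffix
   0 |   5 | abdfddeffcebcadbafbaddf
   1 |  18 | adbafbaddf
   2 |  24 | addf
   3 |  21 | afbaddf
   4 |  23 | baddf
   5 |  20 | bafbaddf
   6 |  16 | bcadbafbaddf
   7 |   3 | bdabdfddeffcebcadbafbaddf
   8 |   6 | bdfddeffcebcadbafbaddf
   9 |  17 | cadbafbaddf
  10 |  14 | cebcadbafbaddf
  11 |   4 | dabdfddeffcebcadbafbaddf
  12 |  19 | dbafbaddf
  13 |   9 | ddeffcebcadbafbaddf
  14 |  25 | ddf
  15 |   0 | deebdabdfddeffcebcadbafbaddf
  16 |  10 | deffcebcadbafbaddf
  17 |  26 | df
  18 |   7 | dfddeffcebcadbafbaddf
  19 |  15 | ebcadbafbaddf
  20 |   2 | ebdabdfddeffcebcadbafbaddf
  21 |   1 | eebdabdfddeffcebcadbafbaddf
  22 |  11 | effcebcadbafbaddf
  23 |  27 | f
  24 |  22 | fbaddf
  25 |  13 | fcebcadbafbaddf
  26 |   8 | fddeffcebcadbafbaddf
  27 |  12 | ffcebcadbafbaddf

SA = [5, 18, 24, 21, 23, 20, 16, 3, 6, 17, 14, 4, 19, 9, 25, 0, 10, 26, 7, 15, 2, 1, 11, 27, 22, 13, 8, 12]
rank  pair      lcp
   1  s[5:],s[18:]  1  'a'
   2  s[18:],s[24:]  2  'ad'
   3  s[24:],s[21:]  1  'a'
   4  s[21:],s[23:]  0  ''
   5  s[23:],s[20:]  2  'ba'
   6  s[20:],s[16:]  1  'b'
   7  s[16:],s[3:]  1  'b'
   8  s[3:],s[6:]  2  'bd'
   9  s[6:],s[17:]  0  ''
  10  s[17:],s[14:]  1  'c'
  11  s[14:],s[4:]  0  ''
  12  s[4:],s[19:]  1  'd'
  13  s[19:],s[9:]  1  'd'
  14  s[9:],s[25:]  2  'dd'
  15  s[25:],s[0:]  1  'd'
  16  s[0:],s[10:]  2  'de'
  17  s[10:],s[26:]  1  'd'
  18  s[26:],s[7:]  2  'df'
  19  s[7:],s[15:]  0  ''
  20  s[15:],s[2:]  2  'eb'
  21  s[2:],s[1:]  1  'e'
  22  s[1:],s[11:]  1  'e'
  23  s[11:],s[27:]  0  ''
  24  s[27:],s[22:]  1  'f'
  25  s[22:],s[13:]  1  'f'
  26  s[13:],s[8:]  1  'f'
  27  s[8:],s[12:]  1  'f'

[0, 1, 2, 1, 0, 2, 1, 1, 2, 0, 1, 0, 1, 1, 2, 1, 2, 1, 2, 0, 2, 1, 1, 0, 1, 1, 1, 1]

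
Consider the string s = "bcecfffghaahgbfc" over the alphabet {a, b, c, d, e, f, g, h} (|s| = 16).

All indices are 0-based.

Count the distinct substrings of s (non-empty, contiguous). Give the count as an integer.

126

rank→(start, suffix):
  0 → (9, 'aahgbfc')
  1 → (10, 'ahgbfc')
  2 → (0, 'bcecfffghaahgbfc')
  3 → (13, 'bfc')
  4 → (15, 'c')
  5 → (1, 'cecfffghaahgbfc')
  6 → (3, 'cfffghaahgbfc')
  7 → (2, 'ecfffghaahgbfc')
  8 → (14, 'fc')
  9 → (4, 'fffghaahgbfc')
  10 → (5, 'ffghaahgbfc')
  11 → (6, 'fghaahgbfc')
  12 → (12, 'gbfc')
  13 → (7, 'ghaahgbfc')
  14 → (8, 'haahgbfc')
  15 → (11, 'hgbfc')

SA = [9, 10, 0, 13, 15, 1, 3, 2, 14, 4, 5, 6, 12, 7, 8, 11]
[i] adj suffixes → lcp
  [1] 9/10 → 1 ('a')
  [2] 10/0 → 0 ('')
  [3] 0/13 → 1 ('b')
  [4] 13/15 → 0 ('')
  [5] 15/1 → 1 ('c')
  [6] 1/3 → 1 ('c')
  [7] 3/2 → 0 ('')
  [8] 2/14 → 0 ('')
  [9] 14/4 → 1 ('f')
  [10] 4/5 → 2 ('ff')
  [11] 5/6 → 1 ('f')
  [12] 6/12 → 0 ('')
  [13] 12/7 → 1 ('g')
  [14] 7/8 → 0 ('')
  [15] 8/11 → 1 ('h')

n(n+1)/2 = 16·17/2 = 136
Σ LCP = 0 + 1 + 0 + 1 + 0 + 1 + 1 + 0 + 0 + 1 + 2 + 1 + 0 + 1 + 0 + 1 = 10
distinct = 136 − 10 = 126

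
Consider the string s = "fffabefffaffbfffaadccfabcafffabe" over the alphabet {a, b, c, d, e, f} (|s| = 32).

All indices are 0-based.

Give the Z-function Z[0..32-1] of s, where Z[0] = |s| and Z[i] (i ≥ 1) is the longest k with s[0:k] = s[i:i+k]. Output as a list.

[32, 2, 1, 0, 0, 0, 4, 2, 1, 0, 2, 1, 0, 4, 2, 1, 0, 0, 0, 0, 0, 1, 0, 0, 0, 0, 6, 2, 1, 0, 0, 0]

Z[0]=32
i=1: i≥r, start 0; Z[1]=2 grow→box=[1,3)
i=2: min(r-i=1, Z[1]=2)=1; Z[2]=1
i=3: i≥r, start 0; Z[3]=0
i=4: i≥r, start 0; Z[4]=0
i=5: i≥r, start 0; Z[5]=0
i=6: i≥r, start 0; Z[6]=4 grow→box=[6,10)
i=7: min(r-i=3, Z[1]=2)=2; Z[7]=2
i=8: min(r-i=2, Z[2]=1)=1; Z[8]=1
i=9: min(r-i=1, Z[3]=0)=0; Z[9]=0
i=10: i≥r, start 0; Z[10]=2 grow→box=[10,12)
i=11: min(r-i=1, Z[1]=2)=1; Z[11]=1
i=12: i≥r, start 0; Z[12]=0
i=13: i≥r, start 0; Z[13]=4 grow→box=[13,17)
i=14: min(r-i=3, Z[1]=2)=2; Z[14]=2
i=15: min(r-i=2, Z[2]=1)=1; Z[15]=1
i=16: min(r-i=1, Z[3]=0)=0; Z[16]=0
i=17: i≥r, start 0; Z[17]=0
i=18: i≥r, start 0; Z[18]=0
i=19: i≥r, start 0; Z[19]=0
i=20: i≥r, start 0; Z[20]=0
i=21: i≥r, start 0; Z[21]=1 grow→box=[21,22)
i=22: i≥r, start 0; Z[22]=0
i=23: i≥r, start 0; Z[23]=0
i=24: i≥r, start 0; Z[24]=0
i=25: i≥r, start 0; Z[25]=0
i=26: i≥r, start 0; Z[26]=6 grow→box=[26,32)
i=27: min(r-i=5, Z[1]=2)=2; Z[27]=2
i=28: min(r-i=4, Z[2]=1)=1; Z[28]=1
i=29: min(r-i=3, Z[3]=0)=0; Z[29]=0
i=30: min(r-i=2, Z[4]=0)=0; Z[30]=0
i=31: min(r-i=1, Z[5]=0)=0; Z[31]=0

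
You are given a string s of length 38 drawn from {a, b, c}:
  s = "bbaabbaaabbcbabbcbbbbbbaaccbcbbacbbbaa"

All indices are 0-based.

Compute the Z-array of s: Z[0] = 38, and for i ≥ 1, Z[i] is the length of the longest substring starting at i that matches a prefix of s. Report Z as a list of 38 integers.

[38, 1, 0, 0, 4, 1, 0, 0, 0, 2, 1, 0, 1, 0, 2, 1, 0, 2, 2, 2, 2, 4, 1, 0, 0, 0, 0, 1, 0, 3, 1, 0, 0, 2, 4, 1, 0, 0]

Z[0]=38
i=1: i≥r, start 0; Z[1]=1 grow→box=[1,2)
i=2: i≥r, start 0; Z[2]=0
i=3: i≥r, start 0; Z[3]=0
i=4: i≥r, start 0; Z[4]=4 grow→box=[4,8)
i=5: min(r-i=3, Z[1]=1)=1; Z[5]=1
i=6: min(r-i=2, Z[2]=0)=0; Z[6]=0
i=7: min(r-i=1, Z[3]=0)=0; Z[7]=0
i=8: i≥r, start 0; Z[8]=0
i=9: i≥r, start 0; Z[9]=2 grow→box=[9,11)
i=10: min(r-i=1, Z[1]=1)=1; Z[10]=1
i=11: i≥r, start 0; Z[11]=0
i=12: i≥r, start 0; Z[12]=1 grow→box=[12,13)
i=13: i≥r, start 0; Z[13]=0
i=14: i≥r, start 0; Z[14]=2 grow→box=[14,16)
i=15: min(r-i=1, Z[1]=1)=1; Z[15]=1
i=16: i≥r, start 0; Z[16]=0
i=17: i≥r, start 0; Z[17]=2 grow→box=[17,19)
i=18: min(r-i=1, Z[1]=1)=1; Z[18]=2 grow→box=[18,20)
i=19: min(r-i=1, Z[1]=1)=1; Z[19]=2 grow→box=[19,21)
i=20: min(r-i=1, Z[1]=1)=1; Z[20]=2 grow→box=[20,22)
i=21: min(r-i=1, Z[1]=1)=1; Z[21]=4 grow→box=[21,25)
i=22: min(r-i=3, Z[1]=1)=1; Z[22]=1
i=23: min(r-i=2, Z[2]=0)=0; Z[23]=0
i=24: min(r-i=1, Z[3]=0)=0; Z[24]=0
i=25: i≥r, start 0; Z[25]=0
i=26: i≥r, start 0; Z[26]=0
i=27: i≥r, start 0; Z[27]=1 grow→box=[27,28)
i=28: i≥r, start 0; Z[28]=0
i=29: i≥r, start 0; Z[29]=3 grow→box=[29,32)
i=30: min(r-i=2, Z[1]=1)=1; Z[30]=1
i=31: min(r-i=1, Z[2]=0)=0; Z[31]=0
i=32: i≥r, start 0; Z[32]=0
i=33: i≥r, start 0; Z[33]=2 grow→box=[33,35)
i=34: min(r-i=1, Z[1]=1)=1; Z[34]=4 grow→box=[34,38)
i=35: min(r-i=3, Z[1]=1)=1; Z[35]=1
i=36: min(r-i=2, Z[2]=0)=0; Z[36]=0
i=37: min(r-i=1, Z[3]=0)=0; Z[37]=0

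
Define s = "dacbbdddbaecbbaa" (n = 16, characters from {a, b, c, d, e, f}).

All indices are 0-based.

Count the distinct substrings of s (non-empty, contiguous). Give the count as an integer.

120

sorted suffixes:
  #0 SA[0]=15  'a'
  #1 SA[1]=14  'aa'
  #2 SA[2]=1  'acbbdddbaecbbaa'
  #3 SA[3]=9  'aecbbaa'
  #4 SA[4]=13  'baa'
  #5 SA[5]=8  'baecbbaa'
  #6 SA[6]=12  'bbaa'
  #7 SA[7]=3  'bbdddbaecbbaa'
  #8 SA[8]=4  'bdddbaecbbaa'
  #9 SA[9]=11  'cbbaa'
  #10 SA[10]=2  'cbbdddbaecbbaa'
  #11 SA[11]=0  'dacbbdddbaecbbaa'
  #12 SA[12]=7  'dbaecbbaa'
  #13 SA[13]=6  'ddbaecbbaa'
  #14 SA[14]=5  'dddbaecbbaa'
  #15 SA[15]=10  'ecbbaa'

SA = [15, 14, 1, 9, 13, 8, 12, 3, 4, 11, 2, 0, 7, 6, 5, 10]
i: (SA[i-1],SA[i]) lcp shared
  1: (15,14) 1 'a'
  2: (14,1) 1 'a'
  3: (1,9) 1 'a'
  4: (9,13) 0 ''
  5: (13,8) 2 'ba'
  6: (8,12) 1 'b'
  7: (12,3) 2 'bb'
  8: (3,4) 1 'b'
  9: (4,11) 0 ''
  10: (11,2) 3 'cbb'
  11: (2,0) 0 ''
  12: (0,7) 1 'd'
  13: (7,6) 1 'd'
  14: (6,5) 2 'dd'
  15: (5,10) 0 ''

n(n+1)/2 = 16·17/2 = 136
Σ LCP = 0 + 1 + 1 + 1 + 0 + 2 + 1 + 2 + 1 + 0 + 3 + 0 + 1 + 1 + 2 + 0 = 16
distinct = 136 − 16 = 120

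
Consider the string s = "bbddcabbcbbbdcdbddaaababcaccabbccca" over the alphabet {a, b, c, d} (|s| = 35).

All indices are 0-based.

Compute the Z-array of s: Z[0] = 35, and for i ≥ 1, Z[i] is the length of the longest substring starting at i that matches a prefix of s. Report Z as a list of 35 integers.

Z[0]=35
i=1: i≥r, start 0; Z[1]=1 grow→box=[1,2)
i=2: i≥r, start 0; Z[2]=0
i=3: i≥r, start 0; Z[3]=0
i=4: i≥r, start 0; Z[4]=0
i=5: i≥r, start 0; Z[5]=0
i=6: i≥r, start 0; Z[6]=2 grow→box=[6,8)
i=7: min(r-i=1, Z[1]=1)=1; Z[7]=1
i=8: i≥r, start 0; Z[8]=0
i=9: i≥r, start 0; Z[9]=2 grow→box=[9,11)
i=10: min(r-i=1, Z[1]=1)=1; Z[10]=3 grow→box=[10,13)
i=11: min(r-i=2, Z[1]=1)=1; Z[11]=1
i=12: min(r-i=1, Z[2]=0)=0; Z[12]=0
i=13: i≥r, start 0; Z[13]=0
i=14: i≥r, start 0; Z[14]=0
i=15: i≥r, start 0; Z[15]=1 grow→box=[15,16)
i=16: i≥r, start 0; Z[16]=0
i=17: i≥r, start 0; Z[17]=0
i=18: i≥r, start 0; Z[18]=0
i=19: i≥r, start 0; Z[19]=0
i=20: i≥r, start 0; Z[20]=0
i=21: i≥r, start 0; Z[21]=1 grow→box=[21,22)
i=22: i≥r, start 0; Z[22]=0
i=23: i≥r, start 0; Z[23]=1 grow→box=[23,24)
i=24: i≥r, start 0; Z[24]=0
i=25: i≥r, start 0; Z[25]=0
i=26: i≥r, start 0; Z[26]=0
i=27: i≥r, start 0; Z[27]=0
i=28: i≥r, start 0; Z[28]=0
i=29: i≥r, start 0; Z[29]=2 grow→box=[29,31)
i=30: min(r-i=1, Z[1]=1)=1; Z[30]=1
i=31: i≥r, start 0; Z[31]=0
i=32: i≥r, start 0; Z[32]=0
i=33: i≥r, start 0; Z[33]=0
i=34: i≥r, start 0; Z[34]=0

[35, 1, 0, 0, 0, 0, 2, 1, 0, 2, 3, 1, 0, 0, 0, 1, 0, 0, 0, 0, 0, 1, 0, 1, 0, 0, 0, 0, 0, 2, 1, 0, 0, 0, 0]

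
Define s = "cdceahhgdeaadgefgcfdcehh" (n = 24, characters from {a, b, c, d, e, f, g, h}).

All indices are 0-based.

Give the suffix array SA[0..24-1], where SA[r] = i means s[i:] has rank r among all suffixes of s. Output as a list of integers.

rank | idx | suffix
   0 |  10 | aadgefgcfdcehh
   1 |  11 | adgefgcfdcehh
   2 |   4 | ahhgdeaadgefgcfdcehh
   3 |   0 | cdceahhgdeaadgefgcfdcehh
   4 |   2 | ceahhgdeaadgefgcfdcehh
   5 |  20 | cehh
   6 |  17 | cfdcehh
   7 |   1 | dceahhgdeaadgefgcfdcehh
   8 |  19 | dcehh
   9 |   8 | deaadgefgcfdcehh
  10 |  12 | dgefgcfdcehh
  11 |   9 | eaadgefgcfdcehh
  12 |   3 | eahhgdeaadgefgcfdcehh
  13 |  14 | efgcfdcehh
  14 |  21 | ehh
  15 |  18 | fdcehh
  16 |  15 | fgcfdcehh
  17 |  16 | gcfdcehh
  18 |   7 | gdeaadgefgcfdcehh
  19 |  13 | gefgcfdcehh
  20 |  23 | h
  21 |   6 | hgdeaadgefgcfdcehh
  22 |  22 | hh
  23 |   5 | hhgdeaadgefgcfdcehh

[10, 11, 4, 0, 2, 20, 17, 1, 19, 8, 12, 9, 3, 14, 21, 18, 15, 16, 7, 13, 23, 6, 22, 5]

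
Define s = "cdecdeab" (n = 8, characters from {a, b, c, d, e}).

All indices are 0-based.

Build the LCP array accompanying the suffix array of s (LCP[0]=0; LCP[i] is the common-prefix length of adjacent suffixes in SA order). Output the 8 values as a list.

[0, 0, 0, 3, 0, 2, 0, 1]

rank | idx | suffix
   0 |   6 | ab
   1 |   7 | b
   2 |   3 | cdeab
   3 |   0 | cdecdeab
   4 |   4 | deab
   5 |   1 | decdeab
   6 |   5 | eab
   7 |   2 | ecdeab

SA = [6, 7, 3, 0, 4, 1, 5, 2]
rank  pair      lcp
   1  s[6:],s[7:]  0  ''
   2  s[7:],s[3:]  0  ''
   3  s[3:],s[0:]  3  'cde'
   4  s[0:],s[4:]  0  ''
   5  s[4:],s[1:]  2  'de'
   6  s[1:],s[5:]  0  ''
   7  s[5:],s[2:]  1  'e'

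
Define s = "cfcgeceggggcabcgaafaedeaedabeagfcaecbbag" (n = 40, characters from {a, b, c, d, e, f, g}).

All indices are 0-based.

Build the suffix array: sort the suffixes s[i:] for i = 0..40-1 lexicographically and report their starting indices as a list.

[16, 12, 26, 33, 23, 19, 17, 38, 29, 37, 36, 13, 27, 11, 32, 35, 5, 0, 14, 2, 25, 21, 22, 28, 34, 4, 24, 20, 6, 18, 31, 1, 39, 15, 10, 3, 30, 9, 8, 7]

rank | idx | suffix
   0 |  16 | aafaedeaedabeagfcaecbbag
   1 |  12 | abcgaafaedeaedabeagfcaecbbag
   2 |  26 | abeagfcaecbbag
   3 |  33 | aecbbag
   4 |  23 | aedabeagfcaecbbag
   5 |  19 | aedeaedabeagfcaecbbag
   6 |  17 | afaedeaedabeagfcaecbbag
   7 |  38 | ag
   8 |  29 | agfcaecbbag
   9 |  37 | bag
  10 |  36 | bbag
  11 |  13 | bcgaafaedeaedabeagfcaecbbag
  12 |  27 | beagfcaecbbag
  13 |  11 | cabcgaafaedeaedabeagfcaecbbag
  14 |  32 | caecbbag
  15 |  35 | cbbag
  16 |   5 | ceggggcabcgaafaedeaedabeagfcaecbbag
  17 |   0 | cfcgeceggggcabcgaafaedeaedabeagfcaecbbag
  18 |  14 | cgaafaedeaedabeagfcaecbbag
  19 |   2 | cgeceggggcabcgaafaedeaedabeagfcaecbbag
  20 |  25 | dabeagfcaecbbag
  21 |  21 | deaedabeagfcaecbbag
  22 |  22 | eaedabeagfcaecbbag
  23 |  28 | eagfcaecbbag
  24 |  34 | ecbbag
  25 |   4 | eceggggcabcgaafaedeaedabeagfcaecbbag
  26 |  24 | edabeagfcaecbbag
  27 |  20 | edeaedabeagfcaecbbag
  28 |   6 | eggggcabcgaafaedeaedabeagfcaecbbag
  29 |  18 | faedeaedabeagfcaecbbag
  30 |  31 | fcaecbbag
  31 |   1 | fcgeceggggcabcgaafaedeaedabeagfcaecbbag
  32 |  39 | g
  33 |  15 | gaafaedeaedabeagfcaecbbag
  34 |  10 | gcabcgaafaedeaedabeagfcaecbbag
  35 |   3 | geceggggcabcgaafaedeaedabeagfcaecbbag
  36 |  30 | gfcaecbbag
  37 |   9 | ggcabcgaafaedeaedabeagfcaecbbag
  38 |   8 | gggcabcgaafaedeaedabeagfcaecbbag
  39 |   7 | ggggcabcgaafaedeaedabeagfcaecbbag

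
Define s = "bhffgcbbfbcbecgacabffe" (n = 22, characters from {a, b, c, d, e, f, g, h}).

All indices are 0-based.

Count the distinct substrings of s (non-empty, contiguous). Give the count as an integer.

rank→(start, suffix):
  0 → (17, 'abffe')
  1 → (15, 'acabffe')
  2 → (6, 'bbfbcbecgacabffe')
  3 → (9, 'bcbecgacabffe')
  4 → (11, 'becgacabffe')
  5 → (7, 'bfbcbecgacabffe')
  6 → (18, 'bffe')
  7 → (0, 'bhffgcbbfbcbecgacabffe')
  8 → (16, 'cabffe')
  9 → (5, 'cbbfbcbecgacabffe')
  10 → (10, 'cbecgacabffe')
  11 → (13, 'cgacabffe')
  12 → (21, 'e')
  13 → (12, 'ecgacabffe')
  14 → (8, 'fbcbecgacabffe')
  15 → (20, 'fe')
  16 → (19, 'ffe')
  17 → (2, 'ffgcbbfbcbecgacabffe')
  18 → (3, 'fgcbbfbcbecgacabffe')
  19 → (14, 'gacabffe')
  20 → (4, 'gcbbfbcbecgacabffe')
  21 → (1, 'hffgcbbfbcbecgacabffe')

SA = [17, 15, 6, 9, 11, 7, 18, 0, 16, 5, 10, 13, 21, 12, 8, 20, 19, 2, 3, 14, 4, 1]
rank  pair      lcp
   1  s[17:],s[15:]  1  'a'
   2  s[15:],s[6:]  0  ''
   3  s[6:],s[9:]  1  'b'
   4  s[9:],s[11:]  1  'b'
   5  s[11:],s[7:]  1  'b'
   6  s[7:],s[18:]  2  'bf'
   7  s[18:],s[0:]  1  'b'
   8  s[0:],s[16:]  0  ''
   9  s[16:],s[5:]  1  'c'
  10  s[5:],s[10:]  2  'cb'
  11  s[10:],s[13:]  1  'c'
  12  s[13:],s[21:]  0  ''
  13  s[21:],s[12:]  1  'e'
  14  s[12:],s[8:]  0  ''
  15  s[8:],s[20:]  1  'f'
  16  s[20:],s[19:]  1  'f'
  17  s[19:],s[2:]  2  'ff'
  18  s[2:],s[3:]  1  'f'
  19  s[3:],s[14:]  0  ''
  20  s[14:],s[4:]  1  'g'
  21  s[4:],s[1:]  0  ''

n(n+1)/2 = 22·23/2 = 253
Σ LCP = 0 + 1 + 0 + 1 + 1 + 1 + 2 + 1 + 0 + 1 + 2 + 1 + 0 + 1 + 0 + 1 + 1 + 2 + 1 + 0 + 1 + 0 = 18
distinct = 253 − 18 = 235

235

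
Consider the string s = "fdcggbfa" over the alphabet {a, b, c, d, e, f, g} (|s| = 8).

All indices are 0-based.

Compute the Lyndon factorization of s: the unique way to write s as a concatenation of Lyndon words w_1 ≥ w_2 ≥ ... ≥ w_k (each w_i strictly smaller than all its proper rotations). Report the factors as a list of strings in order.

["f", "d", "cgg", "bf", "a"]

emit factor 1: 'f' (i=0, period=1)
emit factor 2: 'd' (i=1, period=1)
emit factor 3: 'cgg' (i=2, period=3)
emit factor 4: 'bf' (i=5, period=2)
emit factor 5: 'a' (i=7, period=1)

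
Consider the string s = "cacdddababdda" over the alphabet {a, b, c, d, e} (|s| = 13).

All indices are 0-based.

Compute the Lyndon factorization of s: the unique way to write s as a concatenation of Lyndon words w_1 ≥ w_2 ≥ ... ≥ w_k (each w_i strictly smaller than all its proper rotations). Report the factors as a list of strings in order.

["c", "acddd", "ababdd", "a"]

emit factor 1: 'c' (i=0, period=1)
emit factor 2: 'acddd' (i=1, period=5)
emit factor 3: 'ababdd' (i=6, period=6)
emit factor 4: 'a' (i=12, period=1)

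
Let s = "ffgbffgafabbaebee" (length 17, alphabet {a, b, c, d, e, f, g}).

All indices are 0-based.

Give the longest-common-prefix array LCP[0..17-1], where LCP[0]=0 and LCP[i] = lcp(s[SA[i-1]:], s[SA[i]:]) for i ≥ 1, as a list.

[0, 1, 1, 0, 1, 1, 1, 0, 1, 1, 0, 1, 3, 1, 2, 0, 1]

sorted suffixes:
  #0 SA[0]=9  'abbaebee'
  #1 SA[1]=12  'aebee'
  #2 SA[2]=7  'afabbaebee'
  #3 SA[3]=11  'baebee'
  #4 SA[4]=10  'bbaebee'
  #5 SA[5]=14  'bee'
  #6 SA[6]=3  'bffgafabbaebee'
  #7 SA[7]=16  'e'
  #8 SA[8]=13  'ebee'
  #9 SA[9]=15  'ee'
  #10 SA[10]=8  'fabbaebee'
  #11 SA[11]=4  'ffgafabbaebee'
  #12 SA[12]=0  'ffgbffgafabbaebee'
  #13 SA[13]=5  'fgafabbaebee'
  #14 SA[14]=1  'fgbffgafabbaebee'
  #15 SA[15]=6  'gafabbaebee'
  #16 SA[16]=2  'gbffgafabbaebee'

SA = [9, 12, 7, 11, 10, 14, 3, 16, 13, 15, 8, 4, 0, 5, 1, 6, 2]
i: (SA[i-1],SA[i]) lcp shared
  1: (9,12) 1 'a'
  2: (12,7) 1 'a'
  3: (7,11) 0 ''
  4: (11,10) 1 'b'
  5: (10,14) 1 'b'
  6: (14,3) 1 'b'
  7: (3,16) 0 ''
  8: (16,13) 1 'e'
  9: (13,15) 1 'e'
  10: (15,8) 0 ''
  11: (8,4) 1 'f'
  12: (4,0) 3 'ffg'
  13: (0,5) 1 'f'
  14: (5,1) 2 'fg'
  15: (1,6) 0 ''
  16: (6,2) 1 'g'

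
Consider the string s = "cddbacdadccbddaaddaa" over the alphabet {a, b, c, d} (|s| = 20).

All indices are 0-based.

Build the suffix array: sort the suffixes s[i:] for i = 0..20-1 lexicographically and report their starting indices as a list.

rank | idx | suffix
   0 |  19 | a
   1 |  18 | aa
   2 |  14 | aaddaa
   3 |   4 | acdadccbddaaddaa
   4 |   7 | adccbddaaddaa
   5 |  15 | addaa
   6 |   3 | bacdadccbddaaddaa
   7 |  11 | bddaaddaa
   8 |  10 | cbddaaddaa
   9 |   9 | ccbddaaddaa
  10 |   5 | cdadccbddaaddaa
  11 |   0 | cddbacdadccbddaaddaa
  12 |  17 | daa
  13 |  13 | daaddaa
  14 |   6 | dadccbddaaddaa
  15 |   2 | dbacdadccbddaaddaa
  16 |   8 | dccbddaaddaa
  17 |  16 | ddaa
  18 |  12 | ddaaddaa
  19 |   1 | ddbacdadccbddaaddaa

[19, 18, 14, 4, 7, 15, 3, 11, 10, 9, 5, 0, 17, 13, 6, 2, 8, 16, 12, 1]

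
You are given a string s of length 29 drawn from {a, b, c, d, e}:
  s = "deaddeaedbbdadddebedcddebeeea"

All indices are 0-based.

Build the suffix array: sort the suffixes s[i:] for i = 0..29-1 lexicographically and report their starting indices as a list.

rank | idx | suffix
   0 |  28 | a
   1 |  12 | adddebedcddebeeea
   2 |   2 | addeaedbbdadddebedcddebeeea
   3 |   6 | aedbbdadddebedcddebeeea
   4 |   9 | bbdadddebedcddebeeea
   5 |  10 | bdadddebedcddebeeea
   6 |  17 | bedcddebeeea
   7 |  24 | beeea
   8 |  20 | cddebeeea
   9 |  11 | dadddebedcddebeeea
  10 |   8 | dbbdadddebedcddebeeea
  11 |  19 | dcddebeeea
  12 |  13 | dddebedcddebeeea
  13 |   3 | ddeaedbbdadddebedcddebeeea
  14 |  14 | ddebedcddebeeea
  15 |  21 | ddebeeea
  16 |   0 | deaddeaedbbdadddebedcddebeeea
  17 |   4 | deaedbbdadddebedcddebeeea
  18 |  15 | debedcddebeeea
  19 |  22 | debeeea
  20 |  27 | ea
  21 |   1 | eaddeaedbbdadddebedcddebeeea
  22 |   5 | eaedbbdadddebedcddebeeea
  23 |  16 | ebedcddebeeea
  24 |  23 | ebeeea
  25 |   7 | edbbdadddebedcddebeeea
  26 |  18 | edcddebeeea
  27 |  26 | eea
  28 |  25 | eeea

[28, 12, 2, 6, 9, 10, 17, 24, 20, 11, 8, 19, 13, 3, 14, 21, 0, 4, 15, 22, 27, 1, 5, 16, 23, 7, 18, 26, 25]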